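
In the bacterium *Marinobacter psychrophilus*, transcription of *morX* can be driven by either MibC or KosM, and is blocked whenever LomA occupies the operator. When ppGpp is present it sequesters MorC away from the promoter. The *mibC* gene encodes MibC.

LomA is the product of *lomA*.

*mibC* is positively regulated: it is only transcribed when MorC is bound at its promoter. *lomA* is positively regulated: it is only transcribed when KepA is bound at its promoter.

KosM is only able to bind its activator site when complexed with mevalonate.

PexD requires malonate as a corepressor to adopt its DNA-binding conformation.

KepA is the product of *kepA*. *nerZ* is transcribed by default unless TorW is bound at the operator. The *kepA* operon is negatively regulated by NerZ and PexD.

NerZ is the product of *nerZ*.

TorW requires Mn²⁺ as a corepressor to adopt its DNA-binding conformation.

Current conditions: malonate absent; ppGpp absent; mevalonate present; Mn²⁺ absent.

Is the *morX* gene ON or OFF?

ppGpp is absent, so MorC is active.
No repressor is bound and MorC is active, so *mibC* is transcribed.
So MibC is produced and active.
Mn²⁺ is absent, so TorW is inactive.
With no repressor bound, *nerZ* is transcribed.
So NerZ is produced and active.
Malonate is absent, so PexD is inactive.
With repressor NerZ bound, *kepA* is not transcribed.
So KepA is not produced.
Required activator KepA is absent, so *lomA* is not transcribed.
So LomA is not produced.
Mevalonate is present, so KosM is active.
Activator MibC is present, so *morX* is transcribed.

ON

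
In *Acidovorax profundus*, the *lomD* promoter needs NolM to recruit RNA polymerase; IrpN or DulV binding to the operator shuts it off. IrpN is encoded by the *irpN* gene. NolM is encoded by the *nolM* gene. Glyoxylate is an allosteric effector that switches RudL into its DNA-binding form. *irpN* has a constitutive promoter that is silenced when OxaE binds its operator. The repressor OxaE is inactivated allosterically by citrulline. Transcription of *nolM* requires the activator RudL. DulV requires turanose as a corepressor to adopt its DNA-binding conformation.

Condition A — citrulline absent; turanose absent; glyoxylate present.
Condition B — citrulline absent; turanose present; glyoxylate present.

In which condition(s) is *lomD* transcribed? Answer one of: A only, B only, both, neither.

A only

Condition A:
Citrulline is absent, so OxaE is active.
With repressor OxaE bound, *irpN* is not transcribed.
So IrpN is not produced.
Turanose is absent, so DulV is inactive.
Glyoxylate is present, so RudL is active.
No repressor is bound and RudL is active, so *nolM* is transcribed.
So NolM is produced and active.
No repressor is bound and NolM is active, so *lomD* is transcribed.
→ *lomD* is ON in A.
Condition B:
Citrulline is absent, so OxaE is active.
With repressor OxaE bound, *irpN* is not transcribed.
So IrpN is not produced.
Turanose is present, so DulV is active.
Glyoxylate is present, so RudL is active.
No repressor is bound and RudL is active, so *nolM* is transcribed.
So NolM is produced and active.
With repressor DulV bound, *lomD* is not transcribed.
→ *lomD* is OFF in B.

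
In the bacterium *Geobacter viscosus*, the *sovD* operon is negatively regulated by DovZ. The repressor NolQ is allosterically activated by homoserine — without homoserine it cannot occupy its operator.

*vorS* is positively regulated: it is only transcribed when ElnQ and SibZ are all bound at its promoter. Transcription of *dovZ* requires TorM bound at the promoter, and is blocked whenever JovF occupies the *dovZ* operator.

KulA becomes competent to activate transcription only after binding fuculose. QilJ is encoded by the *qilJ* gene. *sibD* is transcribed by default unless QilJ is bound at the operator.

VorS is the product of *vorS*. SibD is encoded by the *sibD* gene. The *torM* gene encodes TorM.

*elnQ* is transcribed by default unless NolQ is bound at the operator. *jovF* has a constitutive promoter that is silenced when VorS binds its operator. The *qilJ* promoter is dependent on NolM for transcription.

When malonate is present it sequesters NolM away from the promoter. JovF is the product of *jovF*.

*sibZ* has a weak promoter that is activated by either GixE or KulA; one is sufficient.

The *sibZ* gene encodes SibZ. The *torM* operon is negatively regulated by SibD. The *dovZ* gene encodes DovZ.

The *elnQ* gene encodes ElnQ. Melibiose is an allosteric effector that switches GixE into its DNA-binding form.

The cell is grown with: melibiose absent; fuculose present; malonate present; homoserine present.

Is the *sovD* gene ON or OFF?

Homoserine is present, so NolQ is active.
With repressor NolQ bound, *elnQ* is not transcribed.
So ElnQ is not produced.
Melibiose is absent, so GixE is inactive.
Fuculose is present, so KulA is active.
Activator KulA is present, so *sibZ* is transcribed.
So SibZ is produced and active.
Required activator ElnQ is absent, so *vorS* is not transcribed.
So VorS is not produced.
With no repressor bound, *jovF* is transcribed.
So JovF is produced and active.
Malonate is present, so NolM is inactive.
Required activator NolM is absent, so *qilJ* is not transcribed.
So QilJ is not produced.
With no repressor bound, *sibD* is transcribed.
So SibD is produced and active.
With repressor SibD bound, *torM* is not transcribed.
So TorM is not produced.
With repressor JovF bound, *dovZ* is not transcribed.
So DovZ is not produced.
With no repressor bound, *sovD* is transcribed.

ON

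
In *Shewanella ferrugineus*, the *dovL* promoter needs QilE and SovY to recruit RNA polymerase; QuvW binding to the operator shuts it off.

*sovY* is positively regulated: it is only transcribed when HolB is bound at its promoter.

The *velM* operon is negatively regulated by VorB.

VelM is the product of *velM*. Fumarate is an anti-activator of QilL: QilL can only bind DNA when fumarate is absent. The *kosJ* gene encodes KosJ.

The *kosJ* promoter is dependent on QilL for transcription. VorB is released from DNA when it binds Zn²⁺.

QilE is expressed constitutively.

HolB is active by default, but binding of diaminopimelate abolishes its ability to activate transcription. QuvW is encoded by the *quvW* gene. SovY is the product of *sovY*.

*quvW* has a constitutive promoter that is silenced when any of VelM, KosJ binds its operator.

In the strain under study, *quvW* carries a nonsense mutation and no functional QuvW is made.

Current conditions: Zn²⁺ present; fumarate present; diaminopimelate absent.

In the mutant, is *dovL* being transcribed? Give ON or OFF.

QilE is produced constitutively and is active.
QuvW is non-functional in this strain, so it has no effect.
Diaminopimelate is absent, so HolB is active.
No repressor is bound and HolB is active, so *sovY* is transcribed.
So SovY is produced and active.
No repressor is bound and QilE and SovY are active, so *dovL* is transcribed.

ON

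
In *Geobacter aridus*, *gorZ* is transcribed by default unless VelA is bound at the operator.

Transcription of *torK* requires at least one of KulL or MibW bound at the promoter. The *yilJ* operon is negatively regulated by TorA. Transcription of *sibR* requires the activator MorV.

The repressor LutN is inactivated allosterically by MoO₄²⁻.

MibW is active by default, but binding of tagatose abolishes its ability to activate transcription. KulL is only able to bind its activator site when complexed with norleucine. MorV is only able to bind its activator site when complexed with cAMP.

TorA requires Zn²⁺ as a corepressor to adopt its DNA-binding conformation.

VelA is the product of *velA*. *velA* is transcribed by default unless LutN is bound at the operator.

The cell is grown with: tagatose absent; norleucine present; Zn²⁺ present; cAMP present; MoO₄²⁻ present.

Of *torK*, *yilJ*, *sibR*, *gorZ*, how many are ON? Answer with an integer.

2

Norleucine is present, so KulL is active.
Tagatose is absent, so MibW is active.
Activator KulL is present, so *torK* is transcribed.
→ *torK* is ON.
Zn²⁺ is present, so TorA is active.
With repressor TorA bound, *yilJ* is not transcribed.
→ *yilJ* is OFF.
cAMP is present, so MorV is active.
No repressor is bound and MorV is active, so *sibR* is transcribed.
→ *sibR* is ON.
MoO₄²⁻ is present, so LutN is inactive.
With no repressor bound, *velA* is transcribed.
So VelA is produced and active.
With repressor VelA bound, *gorZ* is not transcribed.
→ *gorZ* is OFF.
2 of the 4 genes are transcribed.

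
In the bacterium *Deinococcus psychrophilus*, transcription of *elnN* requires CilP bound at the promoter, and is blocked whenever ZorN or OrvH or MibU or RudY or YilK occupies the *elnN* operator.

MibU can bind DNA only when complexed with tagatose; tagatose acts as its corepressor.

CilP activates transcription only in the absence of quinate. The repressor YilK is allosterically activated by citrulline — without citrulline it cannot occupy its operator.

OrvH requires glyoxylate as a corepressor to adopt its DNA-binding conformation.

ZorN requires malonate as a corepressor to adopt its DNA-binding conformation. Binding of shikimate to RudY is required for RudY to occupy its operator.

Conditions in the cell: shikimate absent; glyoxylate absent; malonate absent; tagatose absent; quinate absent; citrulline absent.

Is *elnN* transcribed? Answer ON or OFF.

ON

Malonate is absent, so ZorN is inactive.
Quinate is absent, so CilP is active.
Glyoxylate is absent, so OrvH is inactive.
Tagatose is absent, so MibU is inactive.
Shikimate is absent, so RudY is inactive.
Citrulline is absent, so YilK is inactive.
No repressor is bound and CilP is active, so *elnN* is transcribed.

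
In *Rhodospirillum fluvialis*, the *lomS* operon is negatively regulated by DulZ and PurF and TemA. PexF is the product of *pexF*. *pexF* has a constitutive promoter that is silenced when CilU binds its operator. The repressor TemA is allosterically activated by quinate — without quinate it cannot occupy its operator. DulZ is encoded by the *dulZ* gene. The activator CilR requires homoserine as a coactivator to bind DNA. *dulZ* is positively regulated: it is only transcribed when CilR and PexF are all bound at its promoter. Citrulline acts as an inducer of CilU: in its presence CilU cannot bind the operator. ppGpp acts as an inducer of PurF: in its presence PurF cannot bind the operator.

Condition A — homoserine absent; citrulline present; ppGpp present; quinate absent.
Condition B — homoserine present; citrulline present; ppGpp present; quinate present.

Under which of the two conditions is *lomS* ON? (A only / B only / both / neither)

A only

Condition A:
Homoserine is absent, so CilR is inactive.
Citrulline is present, so CilU is inactive.
With no repressor bound, *pexF* is transcribed.
So PexF is produced and active.
Required activator CilR is absent, so *dulZ* is not transcribed.
So DulZ is not produced.
ppGpp is present, so PurF is inactive.
Quinate is absent, so TemA is inactive.
With no repressor bound, *lomS* is transcribed.
→ *lomS* is ON in A.
Condition B:
Homoserine is present, so CilR is active.
Citrulline is present, so CilU is inactive.
With no repressor bound, *pexF* is transcribed.
So PexF is produced and active.
No repressor is bound and CilR and PexF are active, so *dulZ* is transcribed.
So DulZ is produced and active.
ppGpp is present, so PurF is inactive.
Quinate is present, so TemA is active.
With repressor DulZ bound, *lomS* is not transcribed.
→ *lomS* is OFF in B.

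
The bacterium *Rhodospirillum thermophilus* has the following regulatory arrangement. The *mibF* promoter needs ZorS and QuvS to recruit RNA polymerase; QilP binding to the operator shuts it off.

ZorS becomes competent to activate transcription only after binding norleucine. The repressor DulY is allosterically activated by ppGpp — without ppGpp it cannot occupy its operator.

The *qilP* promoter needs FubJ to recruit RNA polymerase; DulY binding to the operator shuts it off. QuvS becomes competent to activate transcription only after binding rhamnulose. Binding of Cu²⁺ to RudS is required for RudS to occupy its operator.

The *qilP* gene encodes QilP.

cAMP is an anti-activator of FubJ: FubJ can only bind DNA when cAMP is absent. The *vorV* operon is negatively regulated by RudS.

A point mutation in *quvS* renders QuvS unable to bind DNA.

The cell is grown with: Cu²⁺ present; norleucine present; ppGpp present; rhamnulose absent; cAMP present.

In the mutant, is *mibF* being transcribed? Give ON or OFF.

cAMP is present, so FubJ is inactive.
ppGpp is present, so DulY is active.
With repressor DulY bound, *qilP* is not transcribed.
So QilP is not produced.
Norleucine is present, so ZorS is active.
QuvS is non-functional in this strain, so it has no effect.
Required activator QuvS is absent, so *mibF* is not transcribed.

OFF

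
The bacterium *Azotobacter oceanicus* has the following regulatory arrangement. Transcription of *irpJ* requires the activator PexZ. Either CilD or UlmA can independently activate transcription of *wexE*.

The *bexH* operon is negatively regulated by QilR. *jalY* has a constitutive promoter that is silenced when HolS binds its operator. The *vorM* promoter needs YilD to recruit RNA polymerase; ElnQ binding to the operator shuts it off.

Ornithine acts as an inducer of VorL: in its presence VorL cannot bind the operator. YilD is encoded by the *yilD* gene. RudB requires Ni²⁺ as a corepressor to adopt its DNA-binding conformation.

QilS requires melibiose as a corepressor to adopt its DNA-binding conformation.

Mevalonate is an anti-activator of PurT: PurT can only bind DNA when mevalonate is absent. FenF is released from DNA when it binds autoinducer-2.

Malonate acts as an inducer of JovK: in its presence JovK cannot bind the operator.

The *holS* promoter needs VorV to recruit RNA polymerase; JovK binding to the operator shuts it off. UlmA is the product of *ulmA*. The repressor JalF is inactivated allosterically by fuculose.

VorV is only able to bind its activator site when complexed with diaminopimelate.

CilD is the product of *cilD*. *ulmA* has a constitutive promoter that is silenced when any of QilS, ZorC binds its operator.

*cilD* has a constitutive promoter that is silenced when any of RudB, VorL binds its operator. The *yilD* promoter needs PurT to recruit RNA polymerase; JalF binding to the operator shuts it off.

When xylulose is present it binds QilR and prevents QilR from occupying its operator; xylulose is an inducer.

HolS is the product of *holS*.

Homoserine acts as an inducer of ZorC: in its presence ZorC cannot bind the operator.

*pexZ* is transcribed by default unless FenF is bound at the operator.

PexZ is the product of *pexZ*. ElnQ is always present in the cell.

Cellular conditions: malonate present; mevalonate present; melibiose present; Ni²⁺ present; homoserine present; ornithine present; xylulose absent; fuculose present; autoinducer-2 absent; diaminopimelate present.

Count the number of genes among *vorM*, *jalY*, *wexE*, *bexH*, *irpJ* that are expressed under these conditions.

0

Fuculose is present, so JalF is inactive.
Mevalonate is present, so PurT is inactive.
Required activator PurT is absent, so *yilD* is not transcribed.
So YilD is not produced.
ElnQ is produced constitutively and is active.
With repressor ElnQ bound, *vorM* is not transcribed.
→ *vorM* is OFF.
Malonate is present, so JovK is inactive.
Diaminopimelate is present, so VorV is active.
No repressor is bound and VorV is active, so *holS* is transcribed.
So HolS is produced and active.
With repressor HolS bound, *jalY* is not transcribed.
→ *jalY* is OFF.
Ni²⁺ is present, so RudB is active.
Ornithine is present, so VorL is inactive.
With repressor RudB bound, *cilD* is not transcribed.
So CilD is not produced.
Melibiose is present, so QilS is active.
Homoserine is present, so ZorC is inactive.
With repressor QilS bound, *ulmA* is not transcribed.
So UlmA is not produced.
No activator is available at the *wexE* promoter, so *wexE* is not transcribed.
→ *wexE* is OFF.
Xylulose is absent, so QilR is active.
With repressor QilR bound, *bexH* is not transcribed.
→ *bexH* is OFF.
Autoinducer-2 is absent, so FenF is active.
With repressor FenF bound, *pexZ* is not transcribed.
So PexZ is not produced.
Required activator PexZ is absent, so *irpJ* is not transcribed.
→ *irpJ* is OFF.
0 of the 5 genes are transcribed.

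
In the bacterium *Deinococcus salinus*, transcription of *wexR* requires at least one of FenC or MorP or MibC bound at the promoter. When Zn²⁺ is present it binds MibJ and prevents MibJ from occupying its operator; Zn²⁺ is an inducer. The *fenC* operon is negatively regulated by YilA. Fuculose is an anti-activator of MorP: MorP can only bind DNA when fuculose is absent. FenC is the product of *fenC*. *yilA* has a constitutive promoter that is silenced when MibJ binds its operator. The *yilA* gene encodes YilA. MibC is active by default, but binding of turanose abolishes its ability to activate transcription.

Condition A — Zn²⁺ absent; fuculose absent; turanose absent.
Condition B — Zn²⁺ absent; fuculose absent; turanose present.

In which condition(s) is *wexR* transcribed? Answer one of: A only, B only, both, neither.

both

Condition A:
Zn²⁺ is absent, so MibJ is active.
With repressor MibJ bound, *yilA* is not transcribed.
So YilA is not produced.
With no repressor bound, *fenC* is transcribed.
So FenC is produced and active.
Fuculose is absent, so MorP is active.
Turanose is absent, so MibC is active.
Activator FenC is present, so *wexR* is transcribed.
→ *wexR* is ON in A.
Condition B:
Zn²⁺ is absent, so MibJ is active.
With repressor MibJ bound, *yilA* is not transcribed.
So YilA is not produced.
With no repressor bound, *fenC* is transcribed.
So FenC is produced and active.
Fuculose is absent, so MorP is active.
Turanose is present, so MibC is inactive.
Activator FenC is present, so *wexR* is transcribed.
→ *wexR* is ON in B.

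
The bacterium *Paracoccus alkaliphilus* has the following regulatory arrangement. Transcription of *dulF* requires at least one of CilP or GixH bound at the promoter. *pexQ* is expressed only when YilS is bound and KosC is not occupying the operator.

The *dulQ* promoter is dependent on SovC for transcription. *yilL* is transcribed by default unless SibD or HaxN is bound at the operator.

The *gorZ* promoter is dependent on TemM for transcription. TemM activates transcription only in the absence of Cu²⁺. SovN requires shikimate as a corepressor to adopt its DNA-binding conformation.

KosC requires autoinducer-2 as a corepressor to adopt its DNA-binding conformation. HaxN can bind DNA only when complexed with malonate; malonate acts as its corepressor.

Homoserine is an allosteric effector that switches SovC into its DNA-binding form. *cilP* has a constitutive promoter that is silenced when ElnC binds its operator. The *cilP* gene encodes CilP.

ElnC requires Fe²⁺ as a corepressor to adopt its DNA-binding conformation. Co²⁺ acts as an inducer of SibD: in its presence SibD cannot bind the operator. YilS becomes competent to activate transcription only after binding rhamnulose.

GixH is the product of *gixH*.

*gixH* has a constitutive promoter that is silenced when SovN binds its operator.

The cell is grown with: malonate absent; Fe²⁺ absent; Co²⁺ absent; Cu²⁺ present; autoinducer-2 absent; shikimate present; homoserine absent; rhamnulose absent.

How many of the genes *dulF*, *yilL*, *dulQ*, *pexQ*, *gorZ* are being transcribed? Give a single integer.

1

Fe²⁺ is absent, so ElnC is inactive.
With no repressor bound, *cilP* is transcribed.
So CilP is produced and active.
Shikimate is present, so SovN is active.
With repressor SovN bound, *gixH* is not transcribed.
So GixH is not produced.
Activator CilP is present, so *dulF* is transcribed.
→ *dulF* is ON.
Co²⁺ is absent, so SibD is active.
Malonate is absent, so HaxN is inactive.
With repressor SibD bound, *yilL* is not transcribed.
→ *yilL* is OFF.
Homoserine is absent, so SovC is inactive.
Required activator SovC is absent, so *dulQ* is not transcribed.
→ *dulQ* is OFF.
Rhamnulose is absent, so YilS is inactive.
Autoinducer-2 is absent, so KosC is inactive.
Required activator YilS is absent, so *pexQ* is not transcribed.
→ *pexQ* is OFF.
Cu²⁺ is present, so TemM is inactive.
Required activator TemM is absent, so *gorZ* is not transcribed.
→ *gorZ* is OFF.
1 of the 5 genes is transcribed.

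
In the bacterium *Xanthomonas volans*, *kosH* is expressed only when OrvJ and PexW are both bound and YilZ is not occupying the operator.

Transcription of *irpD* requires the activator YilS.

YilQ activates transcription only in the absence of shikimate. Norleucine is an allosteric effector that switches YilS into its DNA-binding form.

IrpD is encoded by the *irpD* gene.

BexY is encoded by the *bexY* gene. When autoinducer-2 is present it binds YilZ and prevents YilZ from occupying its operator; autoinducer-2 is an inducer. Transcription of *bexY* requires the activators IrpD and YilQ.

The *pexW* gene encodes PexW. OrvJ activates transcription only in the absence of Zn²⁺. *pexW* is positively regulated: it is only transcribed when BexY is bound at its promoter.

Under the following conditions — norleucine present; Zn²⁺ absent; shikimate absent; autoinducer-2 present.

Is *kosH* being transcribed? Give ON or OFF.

ON

Zn²⁺ is absent, so OrvJ is active.
Autoinducer-2 is present, so YilZ is inactive.
Norleucine is present, so YilS is active.
No repressor is bound and YilS is active, so *irpD* is transcribed.
So IrpD is produced and active.
Shikimate is absent, so YilQ is active.
No repressor is bound and IrpD and YilQ are active, so *bexY* is transcribed.
So BexY is produced and active.
No repressor is bound and BexY is active, so *pexW* is transcribed.
So PexW is produced and active.
No repressor is bound and OrvJ and PexW are active, so *kosH* is transcribed.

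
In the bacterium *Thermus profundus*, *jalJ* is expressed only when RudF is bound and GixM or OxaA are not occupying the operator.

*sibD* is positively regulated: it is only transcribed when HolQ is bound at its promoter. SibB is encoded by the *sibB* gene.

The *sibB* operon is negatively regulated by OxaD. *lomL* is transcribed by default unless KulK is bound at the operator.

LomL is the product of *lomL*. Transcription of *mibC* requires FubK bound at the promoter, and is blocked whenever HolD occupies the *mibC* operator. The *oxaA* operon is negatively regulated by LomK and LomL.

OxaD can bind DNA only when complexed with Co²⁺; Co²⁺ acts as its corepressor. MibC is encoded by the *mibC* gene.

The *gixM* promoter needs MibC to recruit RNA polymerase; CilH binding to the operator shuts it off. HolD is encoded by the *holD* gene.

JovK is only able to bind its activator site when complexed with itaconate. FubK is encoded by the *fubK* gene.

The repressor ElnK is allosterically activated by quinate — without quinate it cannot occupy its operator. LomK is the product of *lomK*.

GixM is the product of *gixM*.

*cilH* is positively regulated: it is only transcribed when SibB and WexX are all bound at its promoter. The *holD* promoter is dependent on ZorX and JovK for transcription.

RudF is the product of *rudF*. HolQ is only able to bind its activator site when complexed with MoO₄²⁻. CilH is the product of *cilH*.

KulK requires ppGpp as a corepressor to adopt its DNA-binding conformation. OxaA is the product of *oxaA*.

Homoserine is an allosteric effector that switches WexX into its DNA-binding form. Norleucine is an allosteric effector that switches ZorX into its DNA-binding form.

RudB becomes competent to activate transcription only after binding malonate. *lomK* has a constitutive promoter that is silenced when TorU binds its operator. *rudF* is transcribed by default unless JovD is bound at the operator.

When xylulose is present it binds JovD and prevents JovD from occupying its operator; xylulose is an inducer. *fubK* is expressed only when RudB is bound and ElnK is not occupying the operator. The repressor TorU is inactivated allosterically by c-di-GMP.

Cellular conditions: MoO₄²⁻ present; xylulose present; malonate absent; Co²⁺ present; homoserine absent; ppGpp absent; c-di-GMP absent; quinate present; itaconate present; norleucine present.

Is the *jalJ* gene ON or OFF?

ON

Co²⁺ is present, so OxaD is active.
With repressor OxaD bound, *sibB* is not transcribed.
So SibB is not produced.
Homoserine is absent, so WexX is inactive.
Required activator SibB is absent, so *cilH* is not transcribed.
So CilH is not produced.
Norleucine is present, so ZorX is active.
Itaconate is present, so JovK is active.
No repressor is bound and ZorX and JovK are active, so *holD* is transcribed.
So HolD is produced and active.
Malonate is absent, so RudB is inactive.
Quinate is present, so ElnK is active.
With repressor ElnK bound, *fubK* is not transcribed.
So FubK is not produced.
With repressor HolD bound, *mibC* is not transcribed.
So MibC is not produced.
Required activator MibC is absent, so *gixM* is not transcribed.
So GixM is not produced.
c-di-GMP is absent, so TorU is active.
With repressor TorU bound, *lomK* is not transcribed.
So LomK is not produced.
ppGpp is absent, so KulK is inactive.
With no repressor bound, *lomL* is transcribed.
So LomL is produced and active.
With repressor LomL bound, *oxaA* is not transcribed.
So OxaA is not produced.
Xylulose is present, so JovD is inactive.
With no repressor bound, *rudF* is transcribed.
So RudF is produced and active.
No repressor is bound and RudF is active, so *jalJ* is transcribed.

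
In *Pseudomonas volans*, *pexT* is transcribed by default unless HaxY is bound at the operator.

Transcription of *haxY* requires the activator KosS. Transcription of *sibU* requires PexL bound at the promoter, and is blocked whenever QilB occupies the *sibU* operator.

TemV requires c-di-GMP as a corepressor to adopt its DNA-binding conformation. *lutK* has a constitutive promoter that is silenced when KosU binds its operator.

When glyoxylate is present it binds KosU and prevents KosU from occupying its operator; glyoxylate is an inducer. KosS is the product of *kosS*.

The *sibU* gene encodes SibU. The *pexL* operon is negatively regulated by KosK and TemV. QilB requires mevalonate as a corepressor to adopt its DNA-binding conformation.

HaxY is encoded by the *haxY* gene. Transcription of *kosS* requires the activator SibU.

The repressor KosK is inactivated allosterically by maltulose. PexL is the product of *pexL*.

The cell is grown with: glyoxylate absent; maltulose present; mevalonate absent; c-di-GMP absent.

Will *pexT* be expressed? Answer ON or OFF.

OFF

Maltulose is present, so KosK is inactive.
c-di-GMP is absent, so TemV is inactive.
With no repressor bound, *pexL* is transcribed.
So PexL is produced and active.
Mevalonate is absent, so QilB is inactive.
No repressor is bound and PexL is active, so *sibU* is transcribed.
So SibU is produced and active.
No repressor is bound and SibU is active, so *kosS* is transcribed.
So KosS is produced and active.
No repressor is bound and KosS is active, so *haxY* is transcribed.
So HaxY is produced and active.
With repressor HaxY bound, *pexT* is not transcribed.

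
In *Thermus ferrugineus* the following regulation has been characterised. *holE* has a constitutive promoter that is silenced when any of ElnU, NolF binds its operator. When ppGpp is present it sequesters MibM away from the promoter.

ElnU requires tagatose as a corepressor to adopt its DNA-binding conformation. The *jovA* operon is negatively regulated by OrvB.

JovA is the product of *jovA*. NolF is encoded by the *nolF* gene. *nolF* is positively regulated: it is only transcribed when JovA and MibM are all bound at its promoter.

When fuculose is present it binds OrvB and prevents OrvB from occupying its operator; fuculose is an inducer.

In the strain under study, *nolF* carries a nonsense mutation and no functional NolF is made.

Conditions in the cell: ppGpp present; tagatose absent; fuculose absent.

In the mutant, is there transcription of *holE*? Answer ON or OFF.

ON

Tagatose is absent, so ElnU is inactive.
NolF is non-functional in this strain, so it has no effect.
With no repressor bound, *holE* is transcribed.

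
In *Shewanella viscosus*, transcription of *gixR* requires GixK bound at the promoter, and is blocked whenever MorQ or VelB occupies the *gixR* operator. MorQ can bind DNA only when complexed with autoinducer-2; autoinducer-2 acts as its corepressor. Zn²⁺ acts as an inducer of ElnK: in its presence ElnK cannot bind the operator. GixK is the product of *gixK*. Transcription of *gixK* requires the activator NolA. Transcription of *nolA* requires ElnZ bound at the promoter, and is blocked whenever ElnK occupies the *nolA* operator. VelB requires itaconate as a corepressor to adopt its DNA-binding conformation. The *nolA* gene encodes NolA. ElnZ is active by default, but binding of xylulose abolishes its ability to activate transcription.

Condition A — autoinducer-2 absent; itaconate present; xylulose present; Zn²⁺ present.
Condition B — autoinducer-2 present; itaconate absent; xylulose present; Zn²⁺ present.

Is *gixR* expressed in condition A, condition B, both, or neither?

Condition A:
Autoinducer-2 is absent, so MorQ is inactive.
Itaconate is present, so VelB is active.
Xylulose is present, so ElnZ is inactive.
Zn²⁺ is present, so ElnK is inactive.
Required activator ElnZ is absent, so *nolA* is not transcribed.
So NolA is not produced.
Required activator NolA is absent, so *gixK* is not transcribed.
So GixK is not produced.
With repressor VelB bound, *gixR* is not transcribed.
→ *gixR* is OFF in A.
Condition B:
Autoinducer-2 is present, so MorQ is active.
Itaconate is absent, so VelB is inactive.
Xylulose is present, so ElnZ is inactive.
Zn²⁺ is present, so ElnK is inactive.
Required activator ElnZ is absent, so *nolA* is not transcribed.
So NolA is not produced.
Required activator NolA is absent, so *gixK* is not transcribed.
So GixK is not produced.
With repressor MorQ bound, *gixR* is not transcribed.
→ *gixR* is OFF in B.

neither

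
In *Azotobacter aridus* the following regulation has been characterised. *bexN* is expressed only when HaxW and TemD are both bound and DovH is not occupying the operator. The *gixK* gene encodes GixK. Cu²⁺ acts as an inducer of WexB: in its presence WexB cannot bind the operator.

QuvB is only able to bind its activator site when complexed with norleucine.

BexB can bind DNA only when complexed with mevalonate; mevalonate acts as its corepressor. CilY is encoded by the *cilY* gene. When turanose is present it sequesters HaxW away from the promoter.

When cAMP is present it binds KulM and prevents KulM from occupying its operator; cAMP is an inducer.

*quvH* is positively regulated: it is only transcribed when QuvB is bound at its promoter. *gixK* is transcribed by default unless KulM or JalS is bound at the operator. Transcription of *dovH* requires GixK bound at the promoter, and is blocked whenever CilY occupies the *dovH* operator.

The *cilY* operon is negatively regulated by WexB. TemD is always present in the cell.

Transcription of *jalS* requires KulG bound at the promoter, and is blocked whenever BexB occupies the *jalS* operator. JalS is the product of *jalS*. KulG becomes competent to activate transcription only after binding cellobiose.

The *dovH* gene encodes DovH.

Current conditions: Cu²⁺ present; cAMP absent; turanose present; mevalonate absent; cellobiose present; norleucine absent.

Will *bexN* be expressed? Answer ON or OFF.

cAMP is absent, so KulM is active.
Mevalonate is absent, so BexB is inactive.
Cellobiose is present, so KulG is active.
No repressor is bound and KulG is active, so *jalS* is transcribed.
So JalS is produced and active.
With repressor KulM bound, *gixK* is not transcribed.
So GixK is not produced.
Cu²⁺ is present, so WexB is inactive.
With no repressor bound, *cilY* is transcribed.
So CilY is produced and active.
With repressor CilY bound, *dovH* is not transcribed.
So DovH is not produced.
Turanose is present, so HaxW is inactive.
TemD is produced constitutively and is active.
Required activator HaxW is absent, so *bexN* is not transcribed.

OFF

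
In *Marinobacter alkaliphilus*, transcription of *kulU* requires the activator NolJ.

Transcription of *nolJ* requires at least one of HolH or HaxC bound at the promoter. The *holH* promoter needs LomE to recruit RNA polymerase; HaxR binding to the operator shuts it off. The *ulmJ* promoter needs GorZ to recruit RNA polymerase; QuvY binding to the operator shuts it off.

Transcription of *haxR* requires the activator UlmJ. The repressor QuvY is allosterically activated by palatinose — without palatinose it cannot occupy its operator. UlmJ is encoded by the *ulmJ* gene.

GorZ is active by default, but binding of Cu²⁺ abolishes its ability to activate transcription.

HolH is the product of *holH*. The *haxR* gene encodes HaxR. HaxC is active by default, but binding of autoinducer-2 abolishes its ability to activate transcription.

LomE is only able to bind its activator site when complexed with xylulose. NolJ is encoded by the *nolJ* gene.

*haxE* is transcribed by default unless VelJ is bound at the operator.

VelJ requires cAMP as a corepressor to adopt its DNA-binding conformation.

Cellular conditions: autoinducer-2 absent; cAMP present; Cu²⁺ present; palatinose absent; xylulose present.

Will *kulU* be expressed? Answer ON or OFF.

ON

Palatinose is absent, so QuvY is inactive.
Cu²⁺ is present, so GorZ is inactive.
Required activator GorZ is absent, so *ulmJ* is not transcribed.
So UlmJ is not produced.
Required activator UlmJ is absent, so *haxR* is not transcribed.
So HaxR is not produced.
Xylulose is present, so LomE is active.
No repressor is bound and LomE is active, so *holH* is transcribed.
So HolH is produced and active.
Autoinducer-2 is absent, so HaxC is active.
Activator HolH is present, so *nolJ* is transcribed.
So NolJ is produced and active.
No repressor is bound and NolJ is active, so *kulU* is transcribed.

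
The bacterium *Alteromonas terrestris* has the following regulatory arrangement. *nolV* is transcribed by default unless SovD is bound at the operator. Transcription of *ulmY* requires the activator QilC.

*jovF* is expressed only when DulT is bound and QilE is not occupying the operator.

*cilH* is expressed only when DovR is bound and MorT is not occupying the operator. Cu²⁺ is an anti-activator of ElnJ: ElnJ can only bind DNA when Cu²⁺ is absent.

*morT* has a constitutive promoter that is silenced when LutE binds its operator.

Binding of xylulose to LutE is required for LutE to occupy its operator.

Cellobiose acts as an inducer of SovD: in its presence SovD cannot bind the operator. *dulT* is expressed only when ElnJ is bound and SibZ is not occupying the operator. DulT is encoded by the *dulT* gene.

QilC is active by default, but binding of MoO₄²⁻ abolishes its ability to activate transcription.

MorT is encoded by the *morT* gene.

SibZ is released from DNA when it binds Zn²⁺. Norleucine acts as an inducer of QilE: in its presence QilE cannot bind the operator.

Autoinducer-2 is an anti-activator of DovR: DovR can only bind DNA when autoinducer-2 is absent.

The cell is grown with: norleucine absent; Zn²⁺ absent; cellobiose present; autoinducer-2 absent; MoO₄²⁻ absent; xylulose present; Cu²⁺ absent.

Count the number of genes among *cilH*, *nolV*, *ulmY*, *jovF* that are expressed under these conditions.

3

Autoinducer-2 is absent, so DovR is active.
Xylulose is present, so LutE is active.
With repressor LutE bound, *morT* is not transcribed.
So MorT is not produced.
No repressor is bound and DovR is active, so *cilH* is transcribed.
→ *cilH* is ON.
Cellobiose is present, so SovD is inactive.
With no repressor bound, *nolV* is transcribed.
→ *nolV* is ON.
MoO₄²⁻ is absent, so QilC is active.
No repressor is bound and QilC is active, so *ulmY* is transcribed.
→ *ulmY* is ON.
Norleucine is absent, so QilE is active.
Zn²⁺ is absent, so SibZ is active.
Cu²⁺ is absent, so ElnJ is active.
With repressor SibZ bound, *dulT* is not transcribed.
So DulT is not produced.
With repressor QilE bound, *jovF* is not transcribed.
→ *jovF* is OFF.
3 of the 4 genes are transcribed.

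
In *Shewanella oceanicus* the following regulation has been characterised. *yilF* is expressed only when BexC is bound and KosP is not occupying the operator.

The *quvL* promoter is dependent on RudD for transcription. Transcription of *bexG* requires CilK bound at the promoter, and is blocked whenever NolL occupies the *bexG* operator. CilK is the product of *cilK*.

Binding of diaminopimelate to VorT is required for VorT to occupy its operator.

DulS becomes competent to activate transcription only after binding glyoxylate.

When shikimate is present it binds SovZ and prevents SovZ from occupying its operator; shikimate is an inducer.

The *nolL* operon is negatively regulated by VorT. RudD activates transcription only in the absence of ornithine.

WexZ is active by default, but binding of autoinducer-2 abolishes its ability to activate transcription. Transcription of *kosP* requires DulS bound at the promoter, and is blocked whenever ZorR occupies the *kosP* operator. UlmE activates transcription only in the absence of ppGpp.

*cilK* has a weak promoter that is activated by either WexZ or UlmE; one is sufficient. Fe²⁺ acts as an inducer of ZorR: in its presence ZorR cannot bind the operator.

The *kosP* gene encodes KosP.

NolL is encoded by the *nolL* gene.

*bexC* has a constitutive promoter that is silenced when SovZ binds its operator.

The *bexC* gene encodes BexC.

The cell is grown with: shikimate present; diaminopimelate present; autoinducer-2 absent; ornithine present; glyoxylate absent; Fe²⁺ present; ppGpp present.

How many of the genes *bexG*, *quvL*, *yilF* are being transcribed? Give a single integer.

2

Autoinducer-2 is absent, so WexZ is active.
ppGpp is present, so UlmE is inactive.
Activator WexZ is present, so *cilK* is transcribed.
So CilK is produced and active.
Diaminopimelate is present, so VorT is active.
With repressor VorT bound, *nolL* is not transcribed.
So NolL is not produced.
No repressor is bound and CilK is active, so *bexG* is transcribed.
→ *bexG* is ON.
Ornithine is present, so RudD is inactive.
Required activator RudD is absent, so *quvL* is not transcribed.
→ *quvL* is OFF.
Shikimate is present, so SovZ is inactive.
With no repressor bound, *bexC* is transcribed.
So BexC is produced and active.
Fe²⁺ is present, so ZorR is inactive.
Glyoxylate is absent, so DulS is inactive.
Required activator DulS is absent, so *kosP* is not transcribed.
So KosP is not produced.
No repressor is bound and BexC is active, so *yilF* is transcribed.
→ *yilF* is ON.
2 of the 3 genes are transcribed.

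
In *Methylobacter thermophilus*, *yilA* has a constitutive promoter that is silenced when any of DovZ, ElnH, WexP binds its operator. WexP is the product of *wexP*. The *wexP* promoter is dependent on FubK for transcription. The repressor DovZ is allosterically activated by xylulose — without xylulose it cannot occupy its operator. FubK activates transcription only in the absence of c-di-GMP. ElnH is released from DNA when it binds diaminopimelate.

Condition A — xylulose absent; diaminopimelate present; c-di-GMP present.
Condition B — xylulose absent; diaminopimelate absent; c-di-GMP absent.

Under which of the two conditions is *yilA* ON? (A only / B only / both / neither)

A only

Condition A:
Xylulose is absent, so DovZ is inactive.
Diaminopimelate is present, so ElnH is inactive.
c-di-GMP is present, so FubK is inactive.
Required activator FubK is absent, so *wexP* is not transcribed.
So WexP is not produced.
With no repressor bound, *yilA* is transcribed.
→ *yilA* is ON in A.
Condition B:
Xylulose is absent, so DovZ is inactive.
Diaminopimelate is absent, so ElnH is active.
c-di-GMP is absent, so FubK is active.
No repressor is bound and FubK is active, so *wexP* is transcribed.
So WexP is produced and active.
With repressor ElnH bound, *yilA* is not transcribed.
→ *yilA* is OFF in B.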